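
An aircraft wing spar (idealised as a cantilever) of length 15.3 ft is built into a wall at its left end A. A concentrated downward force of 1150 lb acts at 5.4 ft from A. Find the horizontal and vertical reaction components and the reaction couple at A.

ΣF_x = 0: A_x = 0.
ΣF_y = 0: A_y − 1150 = 0 → A_y = 1150 lb.
ΣM about A: M_A − 1150·5.4 = 0 → M_A = 6210 lb·ft.

A_x = 0, A_y = 1150 lb, M_A = 6210 lb·ft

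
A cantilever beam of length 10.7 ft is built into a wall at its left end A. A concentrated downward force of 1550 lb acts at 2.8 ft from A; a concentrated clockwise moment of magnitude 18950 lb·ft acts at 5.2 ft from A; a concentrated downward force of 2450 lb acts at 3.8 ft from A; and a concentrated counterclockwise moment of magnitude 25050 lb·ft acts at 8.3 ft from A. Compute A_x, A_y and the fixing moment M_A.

A_x = 0, A_y = 4000 lb, M_A = 7550 lb·ft

ΣF_x = 0: A_x = 0.
ΣF_y = 0: A_y − 1550 − 2450 = 0 → A_y = 4000 lb.
ΣM about A: M_A − 1550·2.8 − 18950 − 2450·3.8 + 25050 = 0 → M_A = 7550 lb·ft.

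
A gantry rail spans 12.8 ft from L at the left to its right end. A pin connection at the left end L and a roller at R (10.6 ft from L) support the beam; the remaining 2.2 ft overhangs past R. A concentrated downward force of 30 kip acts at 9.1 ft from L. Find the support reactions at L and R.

Moments about L: R_y·10.6 − 30·9.1 = 0 → R_y = 273/10.6 = 25.7547 ≈ 25.75 kip.
ΣF_y = 0: L_y + 25.7547 − 30 = 0 → L_y = 4.245 kip.
ΣF_x = 0: no horizontal applied forces, so L_x = 0.

L_x = 0, L_y = 4.245 kip, R_y = 25.75 kip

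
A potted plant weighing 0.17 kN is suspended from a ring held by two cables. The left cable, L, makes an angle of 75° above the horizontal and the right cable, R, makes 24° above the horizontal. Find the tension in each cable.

ΣF_x = 0: −T_L·cos75° + T_R·cos24° = 0 → T_R = 0.283313·T_L.
ΣF_y = 0: T_L·sin75° + T_R·sin24° = 0.17.
Substitute: T_L·(0.965926 + 0.283313·0.406737) = 0.17 → T_L = 0.157239 ≈ 0.1572 kN.
Then T_R = 0.283313 × 0.157239 = 0.04455 kN.

T_L = 0.1572 kN, T_R = 0.04455 kN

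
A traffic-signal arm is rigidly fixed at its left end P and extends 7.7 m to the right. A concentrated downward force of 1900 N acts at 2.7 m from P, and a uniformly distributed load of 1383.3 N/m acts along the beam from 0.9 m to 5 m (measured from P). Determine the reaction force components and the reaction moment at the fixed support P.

Resultant of the distributed load: 1383.3 × 4.1 = 5671.53 N at 2.95 m from P.
ΣF_x = 0: P_x = 0.
ΣF_y = 0: P_y − 1900 − 1383.3·4.1 = 0 → P_y = 7572 N.
ΣM about P: M_P − 1900·2.7 − (1383.3·4.1)·2.95 = 0 → M_P = 21860 N·m.

P_x = 0, P_y = 7572 N, M_P = 21860 N·m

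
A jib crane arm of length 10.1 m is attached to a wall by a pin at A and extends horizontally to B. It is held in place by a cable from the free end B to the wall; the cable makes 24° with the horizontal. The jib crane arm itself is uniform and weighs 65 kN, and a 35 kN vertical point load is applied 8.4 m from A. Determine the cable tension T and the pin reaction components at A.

T = 151.5 kN, A_x = 138.4 kN, A_y = 38.39 kN

ΣM about A: T·sin24°·10.1 − 65·5.05 − 35·8.4 = 0 → T = 622.25/(10.1·0.406737) = 151.471 ≈ 151.5 kN.
ΣF_x = 0: A_x − T·cos24° = 0 → A_x = 151.471 × 0.913545 = 138.4 kN.
ΣF_y = 0: A_y + T·sin24° − 65 − 35 = 0 → A_y = 100 − 151.471 × 0.406737 = 38.39 kN.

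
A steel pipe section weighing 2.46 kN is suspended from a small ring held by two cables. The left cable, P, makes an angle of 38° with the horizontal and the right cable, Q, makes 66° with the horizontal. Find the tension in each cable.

ΣF_x = 0: −T_P·cos38° + T_Q·cos66° = 0 → T_Q = 1.9374·T_P.
ΣF_y = 0: T_P·sin38° + T_Q·sin66° = 2.46.
Substitute: T_P·(0.615661 + 1.9374·0.913545) = 2.46 → T_P = 1.0312 ≈ 1.031 kN.
Then T_Q = 1.9374 × 1.0312 = 1.998 kN.

T_P = 1.031 kN, T_Q = 1.998 kN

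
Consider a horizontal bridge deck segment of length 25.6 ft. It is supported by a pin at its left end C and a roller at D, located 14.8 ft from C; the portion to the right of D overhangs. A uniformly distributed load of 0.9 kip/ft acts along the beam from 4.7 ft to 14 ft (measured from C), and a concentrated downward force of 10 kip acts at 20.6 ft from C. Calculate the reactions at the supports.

Resultant of the distributed load: 0.9 × 9.3 = 8.37 kip at 9.35 ft from C.
Taking moments about C: D_y·14.8 − (0.9·9.3)·9.35 − 10·20.6 = 0 → D_y = 284.2595/14.8 = 19.2067 ≈ 19.21 kip.
ΣF_y = 0: C_y + 19.2067 − 0.9·9.3 − 10 = 0 → C_y = -0.8367 kip.
ΣF_x = 0: no horizontal applied forces, so C_x = 0.

C_x = 0, C_y = -0.8367 kip, D_y = 19.21 kip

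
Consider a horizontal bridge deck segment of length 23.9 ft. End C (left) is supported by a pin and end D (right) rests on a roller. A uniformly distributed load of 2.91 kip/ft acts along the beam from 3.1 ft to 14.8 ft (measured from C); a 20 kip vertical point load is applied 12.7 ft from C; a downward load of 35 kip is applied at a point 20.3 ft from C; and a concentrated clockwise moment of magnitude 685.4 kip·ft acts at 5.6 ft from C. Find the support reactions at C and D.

C_x = 0, C_y = 7.264 kip, D_y = 81.78 kip

Resultant of the distributed load: 2.91 × 11.7 = 34.047 kip at 8.95 ft from C.
ΣM about C: D_y·23.9 − (2.91·11.7)·8.95 − 20·12.7 − 35·20.3 − 685.4 = 0 → D_y = 1954.62065/23.9 = 81.7833 ≈ 81.78 kip.
ΣF_y = 0: C_y + 81.7833 − 2.91·11.7 − 20 − 35 = 0 → C_y = 7.264 kip.
ΣF_x = 0: no horizontal applied forces, so C_x = 0.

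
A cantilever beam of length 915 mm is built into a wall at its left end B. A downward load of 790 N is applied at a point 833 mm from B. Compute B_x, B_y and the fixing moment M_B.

B_x = 0, B_y = 790.0 N, M_B = 658100 N·mm

ΣF_x = 0: B_x = 0.
ΣF_y = 0: B_y − 790 = 0 → B_y = 790.0 N.
ΣM about B: M_B − 790·833 = 0 → M_B = 658100 N·mm.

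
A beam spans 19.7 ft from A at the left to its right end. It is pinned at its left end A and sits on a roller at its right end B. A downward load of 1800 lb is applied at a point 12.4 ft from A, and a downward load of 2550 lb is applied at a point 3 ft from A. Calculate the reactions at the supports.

A_x = 0, A_y = 2829 lb, B_y = 1521 lb

ΣM about A: B_y·19.7 − 1800·12.4 − 2550·3 = 0 → B_y = 29970/19.7 = 1521.32 ≈ 1521 lb.
ΣF_y = 0: A_y + 1521.32 − 1800 − 2550 = 0 → A_y = 2829 lb.
ΣF_x = 0: no horizontal applied forces, so A_x = 0.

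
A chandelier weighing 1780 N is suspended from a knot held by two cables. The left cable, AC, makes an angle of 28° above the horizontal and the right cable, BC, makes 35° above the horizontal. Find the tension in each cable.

T_AC = 1636 N, T_BC = 1764 N

ΣF_x = 0: −T_AC·cos28° + T_BC·cos35° = 0 → T_BC = 1.07788·T_AC.
ΣF_y = 0: T_AC·sin28° + T_BC·sin35° = 1780.
Substitute: T_AC·(0.469472 + 1.07788·0.573576) = 1780 → T_AC = 1636.45 ≈ 1636 N.
Then T_BC = 1.07788 × 1636.45 = 1764 N.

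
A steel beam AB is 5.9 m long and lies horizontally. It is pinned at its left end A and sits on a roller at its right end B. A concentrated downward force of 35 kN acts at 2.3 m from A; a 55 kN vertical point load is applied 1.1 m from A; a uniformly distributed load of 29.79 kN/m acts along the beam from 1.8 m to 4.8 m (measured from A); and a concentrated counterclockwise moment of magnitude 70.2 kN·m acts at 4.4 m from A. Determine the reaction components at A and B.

Resultant of the distributed load: 29.79 × 3 = 89.37 kN at 3.3 m from A.
Moments about A: B_y·5.9 − 35·2.3 − 55·1.1 − (29.79·3)·3.3 + 70.2 = 0 → B_y = 365.721/5.9 = 61.9866 ≈ 61.99 kN.
ΣF_y = 0: A_y + 61.9866 − 35 − 55 − 29.79·3 = 0 → A_y = 117.4 kN.
ΣF_x = 0: no horizontal applied forces, so A_x = 0.

A_x = 0, A_y = 117.4 kN, B_y = 61.99 kN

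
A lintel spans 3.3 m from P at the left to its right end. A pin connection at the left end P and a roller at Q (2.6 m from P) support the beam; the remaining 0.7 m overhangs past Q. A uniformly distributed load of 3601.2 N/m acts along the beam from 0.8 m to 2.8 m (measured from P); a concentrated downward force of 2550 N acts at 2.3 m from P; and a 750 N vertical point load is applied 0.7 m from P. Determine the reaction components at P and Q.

P_x = 0, P_y = 3058 N, Q_y = 7444 N

Resultant of the distributed load: 3601.2 × 2 = 7202.4 N at 1.8 m from P.
Moments about P: Q_y·2.6 − (3601.2·2)·1.8 − 2550·2.3 − 750·0.7 = 0 → Q_y = 19354.32/2.6 = 7443.97 ≈ 7444 N.
ΣF_y = 0: P_y + 7443.97 − 3601.2·2 − 2550 − 750 = 0 → P_y = 3058 N.
ΣF_x = 0: no horizontal applied forces, so P_x = 0.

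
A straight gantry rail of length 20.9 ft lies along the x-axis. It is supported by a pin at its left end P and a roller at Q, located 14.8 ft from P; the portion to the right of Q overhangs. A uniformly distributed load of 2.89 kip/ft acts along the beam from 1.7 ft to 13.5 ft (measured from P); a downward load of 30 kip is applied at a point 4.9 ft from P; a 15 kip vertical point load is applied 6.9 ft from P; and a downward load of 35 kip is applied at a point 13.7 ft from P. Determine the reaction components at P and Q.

P_x = 0, P_y = 47.27 kip, Q_y = 66.84 kip

Resultant of the distributed load: 2.89 × 11.8 = 34.102 kip at 7.6 ft from P.
Moments about P: Q_y·14.8 − (2.89·11.8)·7.6 − 30·4.9 − 15·6.9 − 35·13.7 = 0 → Q_y = 989.1752/14.8 = 66.8362 ≈ 66.84 kip.
ΣF_y = 0: P_y + 66.8362 − 2.89·11.8 − 30 − 15 − 35 = 0 → P_y = 47.27 kip.
ΣF_x = 0: no horizontal applied forces, so P_x = 0.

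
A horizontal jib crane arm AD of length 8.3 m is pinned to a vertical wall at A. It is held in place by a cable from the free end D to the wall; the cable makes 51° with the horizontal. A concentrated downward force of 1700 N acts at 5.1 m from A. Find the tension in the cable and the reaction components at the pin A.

ΣM about A: T·sin51°·8.3 − 1700·5.1 = 0 → T = 8670/(8.3·0.777146) = 1344.12 ≈ 1344 N.
ΣF_x = 0: A_x − T·cos51° = 0 → A_x = 1344.12 × 0.62932 = 845.9 N.
ΣF_y = 0: A_y + T·sin51° − 1700 = 0 → A_y = 1700 − 1344.12 × 0.777146 = 655.4 N.

T = 1344 N, A_x = 845.9 N, A_y = 655.4 N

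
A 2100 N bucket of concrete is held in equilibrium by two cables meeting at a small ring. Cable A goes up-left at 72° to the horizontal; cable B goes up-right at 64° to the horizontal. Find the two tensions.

ΣF_x = 0: −T_A·cos72° + T_B·cos64° = 0 → T_B = 0.704921·T_A.
ΣF_y = 0: T_A·sin72° + T_B·sin64° = 2100.
Substitute: T_A·(0.951057 + 0.704921·0.898794) = 2100 → T_A = 1325.23 ≈ 1325 N.
Then T_B = 0.704921 × 1325.23 = 934.2 N.

T_A = 1325 N, T_B = 934.2 N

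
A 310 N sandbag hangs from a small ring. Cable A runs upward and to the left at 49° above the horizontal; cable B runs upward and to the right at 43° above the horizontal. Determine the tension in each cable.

T_A = 226.9 N, T_B = 203.5 N

ΣF_x = 0: −T_A·cos49° + T_B·cos43° = 0 → T_B = 0.897048·T_A.
ΣF_y = 0: T_A·sin49° + T_B·sin43° = 310.
Substitute: T_A·(0.75471 + 0.897048·0.681998) = 310 → T_A = 226.858 ≈ 226.9 N.
Then T_B = 0.897048 × 226.858 = 203.5 N.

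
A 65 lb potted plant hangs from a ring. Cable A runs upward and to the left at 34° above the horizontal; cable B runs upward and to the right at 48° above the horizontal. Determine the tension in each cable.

T_A = 43.92 lb, T_B = 54.42 lb

ΣF_x = 0: −T_A·cos34° + T_B·cos48° = 0 → T_B = 1.23898·T_A.
ΣF_y = 0: T_A·sin34° + T_B·sin48° = 65.
Substitute: T_A·(0.559193 + 1.23898·0.743145) = 65 → T_A = 43.9209 ≈ 43.92 lb.
Then T_B = 1.23898 × 43.9209 = 54.42 lb.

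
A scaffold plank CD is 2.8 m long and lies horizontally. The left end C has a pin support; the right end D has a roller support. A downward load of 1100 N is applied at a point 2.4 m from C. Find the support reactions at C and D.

C_x = 0, C_y = 157.1 N, D_y = 942.9 N

Taking moments about C: D_y·2.8 − 1100·2.4 = 0 → D_y = 2640/2.8 = 942.857 ≈ 942.9 N.
ΣF_y = 0: C_y + 942.857 − 1100 = 0 → C_y = 157.1 N.
ΣF_x = 0: no horizontal applied forces, so C_x = 0.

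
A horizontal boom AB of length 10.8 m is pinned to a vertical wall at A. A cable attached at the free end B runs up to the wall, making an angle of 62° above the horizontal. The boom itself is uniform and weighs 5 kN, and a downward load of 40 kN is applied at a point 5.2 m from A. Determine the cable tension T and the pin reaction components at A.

T = 24.64 kN, A_x = 11.57 kN, A_y = 23.24 kN

ΣM about A: T·sin62°·10.8 − 5·5.4 − 40·5.2 = 0 → T = 235/(10.8·0.882948) = 24.6439 ≈ 24.64 kN.
ΣF_x = 0: A_x − T·cos62° = 0 → A_x = 24.6439 × 0.469472 = 11.57 kN.
ΣF_y = 0: A_y + T·sin62° − 5 − 40 = 0 → A_y = 45 − 24.6439 × 0.882948 = 23.24 kN.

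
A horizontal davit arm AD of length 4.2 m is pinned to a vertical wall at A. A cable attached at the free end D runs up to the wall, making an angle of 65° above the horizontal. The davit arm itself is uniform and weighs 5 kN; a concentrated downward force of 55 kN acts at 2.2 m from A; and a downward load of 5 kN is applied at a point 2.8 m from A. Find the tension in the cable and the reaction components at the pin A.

T = 38.22 kN, A_x = 16.15 kN, A_y = 30.36 kN

ΣM about A: T·sin65°·4.2 − 5·2.1 − 55·2.2 − 5·2.8 = 0 → T = 145.5/(4.2·0.906308) = 38.2242 ≈ 38.22 kN.
ΣF_x = 0: A_x − T·cos65° = 0 → A_x = 38.2242 × 0.422618 = 16.15 kN.
ΣF_y = 0: A_y + T·sin65° − 5 − 55 − 5 = 0 → A_y = 65 − 38.2242 × 0.906308 = 30.36 kN.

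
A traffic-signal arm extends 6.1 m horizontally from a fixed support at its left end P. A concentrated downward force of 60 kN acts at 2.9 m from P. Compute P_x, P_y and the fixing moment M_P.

P_x = 0, P_y = 60.00 kN, M_P = 174.0 kN·m

ΣF_x = 0: P_x = 0.
ΣF_y = 0: P_y − 60 = 0 → P_y = 60.00 kN.
ΣM about P: M_P − 60·2.9 = 0 → M_P = 174.0 kN·m.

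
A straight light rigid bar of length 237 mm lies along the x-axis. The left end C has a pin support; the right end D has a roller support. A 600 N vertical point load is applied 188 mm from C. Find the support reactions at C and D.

Taking moments about C: D_y·237 − 600·188 = 0 → D_y = 112800/237 = 475.949 ≈ 475.9 N.
ΣF_y = 0: C_y + 475.949 − 600 = 0 → C_y = 124.1 N.
ΣF_x = 0: no horizontal applied forces, so C_x = 0.

C_x = 0, C_y = 124.1 N, D_y = 475.9 N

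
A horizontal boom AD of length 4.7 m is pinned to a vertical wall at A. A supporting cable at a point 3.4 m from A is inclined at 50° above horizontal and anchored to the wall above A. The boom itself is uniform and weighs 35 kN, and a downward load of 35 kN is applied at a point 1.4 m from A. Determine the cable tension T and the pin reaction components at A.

ΣM about A: T·sin50°·3.4 − 35·2.35 − 35·1.4 = 0 → T = 131.25/(3.4·0.766044) = 50.3926 ≈ 50.39 kN.
ΣF_x = 0: A_x − T·cos50° = 0 → A_x = 50.3926 × 0.642788 = 32.39 kN.
ΣF_y = 0: A_y + T·sin50° − 35 − 35 = 0 → A_y = 70 − 50.3926 × 0.766044 = 31.40 kN.

T = 50.39 kN, A_x = 32.39 kN, A_y = 31.40 kN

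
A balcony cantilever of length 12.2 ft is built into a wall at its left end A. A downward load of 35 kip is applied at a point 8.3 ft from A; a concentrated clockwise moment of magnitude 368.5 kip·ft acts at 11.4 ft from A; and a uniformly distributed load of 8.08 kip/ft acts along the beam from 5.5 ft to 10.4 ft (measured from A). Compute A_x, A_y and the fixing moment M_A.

A_x = 0, A_y = 74.59 kip, M_A = 973.8 kip·ft

Resultant of the distributed load: 8.08 × 4.9 = 39.592 kip at 7.95 ft from A.
ΣF_x = 0: A_x = 0.
ΣF_y = 0: A_y − 35 − 8.08·4.9 = 0 → A_y = 74.59 kip.
ΣM about A: M_A − 35·8.3 − 368.5 − (8.08·4.9)·7.95 = 0 → M_A = 973.8 kip·ft.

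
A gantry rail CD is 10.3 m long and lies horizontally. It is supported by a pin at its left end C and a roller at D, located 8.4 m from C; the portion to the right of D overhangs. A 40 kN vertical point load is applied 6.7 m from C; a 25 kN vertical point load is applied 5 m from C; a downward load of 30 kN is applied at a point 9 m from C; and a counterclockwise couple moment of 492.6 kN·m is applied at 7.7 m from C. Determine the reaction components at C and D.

ΣM about C: D_y·8.4 − 40·6.7 − 25·5 − 30·9 + 492.6 = 0 → D_y = 170.4/8.4 = 20.2857 ≈ 20.29 kN.
ΣF_y = 0: C_y + 20.2857 − 40 − 25 − 30 = 0 → C_y = 74.71 kN.
ΣF_x = 0: no horizontal applied forces, so C_x = 0.

C_x = 0, C_y = 74.71 kN, D_y = 20.29 kN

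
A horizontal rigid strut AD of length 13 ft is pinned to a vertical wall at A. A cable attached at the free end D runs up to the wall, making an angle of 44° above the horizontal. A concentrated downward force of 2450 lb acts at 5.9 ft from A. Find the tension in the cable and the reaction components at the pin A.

ΣM about A: T·sin44°·13 − 2450·5.9 = 0 → T = 14455/(13·0.694658) = 1600.68 ≈ 1601 lb.
ΣF_x = 0: A_x − T·cos44° = 0 → A_x = 1600.68 × 0.71934 = 1151 lb.
ΣF_y = 0: A_y + T·sin44° − 2450 = 0 → A_y = 2450 − 1600.68 × 0.694658 = 1338 lb.

T = 1601 lb, A_x = 1151 lb, A_y = 1338 lb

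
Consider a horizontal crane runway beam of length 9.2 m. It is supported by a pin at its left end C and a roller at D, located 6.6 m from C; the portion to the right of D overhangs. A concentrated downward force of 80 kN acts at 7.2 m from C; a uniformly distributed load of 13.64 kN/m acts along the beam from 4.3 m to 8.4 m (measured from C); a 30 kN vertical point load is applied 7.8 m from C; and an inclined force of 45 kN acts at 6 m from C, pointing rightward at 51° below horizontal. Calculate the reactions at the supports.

Resultant of the distributed load: 13.64 × 4.1 = 55.924 kN at 6.35 m from C.
Taking moments about C: D_y·6.6 − 80·7.2 − (13.64·4.1)·6.35 − 30·7.8 − 45·sin51°·6 = 0 → D_y = 1374.95/6.6 = 208.326 ≈ 208.3 kN.
ΣF_y = 0: C_y + 208.326 − 80 − 13.64·4.1 − 30 − 45·sin51° = 0 → C_y = -7.430 kN.
ΣF_x = 0: C_x + 45·cos51° = 0 → C_x = -28.32 kN.

C_x = -28.32 kN, C_y = -7.430 kN, D_y = 208.3 kN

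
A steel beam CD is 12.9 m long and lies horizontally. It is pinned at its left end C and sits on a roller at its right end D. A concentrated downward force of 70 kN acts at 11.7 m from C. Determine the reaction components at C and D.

C_x = 0, C_y = 6.512 kN, D_y = 63.49 kN

Moments about C: D_y·12.9 − 70·11.7 = 0 → D_y = 819/12.9 = 63.4884 ≈ 63.49 kN.
ΣF_y = 0: C_y + 63.4884 − 70 = 0 → C_y = 6.512 kN.
ΣF_x = 0: no horizontal applied forces, so C_x = 0.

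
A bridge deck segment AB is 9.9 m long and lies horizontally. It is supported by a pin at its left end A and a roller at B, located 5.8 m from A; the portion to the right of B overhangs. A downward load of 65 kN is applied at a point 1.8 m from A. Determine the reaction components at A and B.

A_x = 0, A_y = 44.83 kN, B_y = 20.17 kN

Taking moments about A: B_y·5.8 − 65·1.8 = 0 → B_y = 117/5.8 = 20.1724 ≈ 20.17 kN.
ΣF_y = 0: A_y + 20.1724 − 65 = 0 → A_y = 44.83 kN.
ΣF_x = 0: no horizontal applied forces, so A_x = 0.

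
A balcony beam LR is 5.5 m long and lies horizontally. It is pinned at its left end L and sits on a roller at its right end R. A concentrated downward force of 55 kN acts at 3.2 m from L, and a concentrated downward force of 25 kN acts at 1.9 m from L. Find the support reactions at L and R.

Taking moments about L: R_y·5.5 − 55·3.2 − 25·1.9 = 0 → R_y = 223.5/5.5 = 40.6364 ≈ 40.64 kN.
ΣF_y = 0: L_y + 40.6364 − 55 − 25 = 0 → L_y = 39.36 kN.
ΣF_x = 0: no horizontal applied forces, so L_x = 0.

L_x = 0, L_y = 39.36 kN, R_y = 40.64 kN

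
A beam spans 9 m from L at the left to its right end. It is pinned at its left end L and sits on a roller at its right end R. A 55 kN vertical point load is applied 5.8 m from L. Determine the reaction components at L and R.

ΣM about L: R_y·9 − 55·5.8 = 0 → R_y = 319/9 = 35.4444 ≈ 35.44 kN.
ΣF_y = 0: L_y + 35.4444 − 55 = 0 → L_y = 19.56 kN.
ΣF_x = 0: no horizontal applied forces, so L_x = 0.

L_x = 0, L_y = 19.56 kN, R_y = 35.44 kN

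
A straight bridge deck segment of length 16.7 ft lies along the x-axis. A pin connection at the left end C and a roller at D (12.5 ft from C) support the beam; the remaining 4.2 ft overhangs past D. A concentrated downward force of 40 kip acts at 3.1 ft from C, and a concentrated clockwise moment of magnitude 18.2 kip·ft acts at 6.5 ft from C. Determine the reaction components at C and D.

C_x = 0, C_y = 28.62 kip, D_y = 11.38 kip

ΣM about C: D_y·12.5 − 40·3.1 − 18.2 = 0 → D_y = 142.2/12.5 = 11.376 ≈ 11.38 kip.
ΣF_y = 0: C_y + 11.376 − 40 = 0 → C_y = 28.62 kip.
ΣF_x = 0: no horizontal applied forces, so C_x = 0.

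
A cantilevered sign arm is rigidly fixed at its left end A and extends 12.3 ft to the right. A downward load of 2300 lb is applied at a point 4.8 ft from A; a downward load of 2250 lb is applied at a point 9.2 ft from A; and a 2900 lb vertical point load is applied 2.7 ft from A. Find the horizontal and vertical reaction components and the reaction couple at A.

ΣF_x = 0: A_x = 0.
ΣF_y = 0: A_y − 2300 − 2250 − 2900 = 0 → A_y = 7450 lb.
ΣM about A: M_A − 2300·4.8 − 2250·9.2 − 2900·2.7 = 0 → M_A = 39570 lb·ft.

A_x = 0, A_y = 7450 lb, M_A = 39570 lb·ft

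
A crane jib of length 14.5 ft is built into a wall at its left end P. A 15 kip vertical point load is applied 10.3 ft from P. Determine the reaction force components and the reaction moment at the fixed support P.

P_x = 0, P_y = 15.00 kip, M_P = 154.5 kip·ft

ΣF_x = 0: P_x = 0.
ΣF_y = 0: P_y − 15 = 0 → P_y = 15.00 kip.
ΣM about P: M_P − 15·10.3 = 0 → M_P = 154.5 kip·ft.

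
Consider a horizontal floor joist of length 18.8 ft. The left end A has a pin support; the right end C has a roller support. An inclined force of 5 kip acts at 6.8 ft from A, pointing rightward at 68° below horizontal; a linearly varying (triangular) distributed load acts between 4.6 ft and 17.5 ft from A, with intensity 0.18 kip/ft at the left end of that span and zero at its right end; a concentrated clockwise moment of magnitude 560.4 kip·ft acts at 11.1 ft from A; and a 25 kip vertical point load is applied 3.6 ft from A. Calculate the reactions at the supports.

A_x = -1.873 kip, A_y = -6.025 kip, C_y = 36.82 kip

Resultant of the triangular load: ½ × 0.18 × 12.9 = 1.161 kip, acting at 8.9 ft from A (one-third of the span from the peak).
Moments about A: C_y·18.8 − 5·sin68°·6.8 − (½·0.18·12.9)·8.9 − 560.4 − 25·3.6 = 0 → C_y = 692.257/18.8 = 36.8222 ≈ 36.82 kip.
ΣF_y = 0: A_y + 36.8222 − 5·sin68° − ½·0.18·12.9 − 25 = 0 → A_y = -6.025 kip.
ΣF_x = 0: A_x + 5·cos68° = 0 → A_x = -1.873 kip.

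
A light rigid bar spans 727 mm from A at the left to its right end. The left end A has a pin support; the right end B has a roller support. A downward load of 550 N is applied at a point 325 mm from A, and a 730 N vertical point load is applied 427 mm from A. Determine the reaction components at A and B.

A_x = 0, A_y = 605.4 N, B_y = 674.6 N

Taking moments about A: B_y·727 − 550·325 − 730·427 = 0 → B_y = 490460/727 = 674.635 ≈ 674.6 N.
ΣF_y = 0: A_y + 674.635 − 550 − 730 = 0 → A_y = 605.4 N.
ΣF_x = 0: no horizontal applied forces, so A_x = 0.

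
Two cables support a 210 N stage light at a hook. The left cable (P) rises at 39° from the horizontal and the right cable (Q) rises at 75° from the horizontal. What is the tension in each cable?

T_P = 59.50 N, T_Q = 178.6 N

ΣF_x = 0: −T_P·cos39° + T_Q·cos75° = 0 → T_Q = 3.00266·T_P.
ΣF_y = 0: T_P·sin39° + T_Q·sin75° = 210.
Substitute: T_P·(0.62932 + 3.00266·0.965926) = 210 → T_P = 59.4957 ≈ 59.50 N.
Then T_Q = 3.00266 × 59.4957 = 178.6 N.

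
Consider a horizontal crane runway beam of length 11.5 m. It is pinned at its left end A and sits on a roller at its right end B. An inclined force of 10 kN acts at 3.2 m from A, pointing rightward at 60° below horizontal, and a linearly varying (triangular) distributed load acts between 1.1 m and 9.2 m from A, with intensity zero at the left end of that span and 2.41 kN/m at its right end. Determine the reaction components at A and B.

A_x = -5.000 kN, A_y = 10.49 kN, B_y = 7.927 kN

Resultant of the triangular load: ½ × 2.41 × 8.1 = 9.7605 kN, acting at 6.5 m from A (one-third of the span from the peak).
Taking moments about A: B_y·11.5 − 10·sin60°·3.2 − (½·2.41·8.1)·6.5 = 0 → B_y = 91.1561/11.5 = 7.92662 ≈ 7.927 kN.
ΣF_y = 0: A_y + 7.92662 − 10·sin60° − ½·2.41·8.1 = 0 → A_y = 10.49 kN.
ΣF_x = 0: A_x + 10·cos60° = 0 → A_x = -5.000 kN.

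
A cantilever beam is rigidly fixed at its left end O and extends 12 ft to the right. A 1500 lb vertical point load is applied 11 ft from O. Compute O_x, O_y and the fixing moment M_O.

ΣF_x = 0: O_x = 0.
ΣF_y = 0: O_y − 1500 = 0 → O_y = 1500 lb.
ΣM about O: M_O − 1500·11 = 0 → M_O = 16500 lb·ft.

O_x = 0, O_y = 1500 lb, M_O = 16500 lb·ft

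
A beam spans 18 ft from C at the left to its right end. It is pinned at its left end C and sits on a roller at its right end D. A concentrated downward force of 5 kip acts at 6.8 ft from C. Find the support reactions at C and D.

C_x = 0, C_y = 3.111 kip, D_y = 1.889 kip

ΣM about C: D_y·18 − 5·6.8 = 0 → D_y = 34/18 = 1.88889 ≈ 1.889 kip.
ΣF_y = 0: C_y + 1.88889 − 5 = 0 → C_y = 3.111 kip.
ΣF_x = 0: no horizontal applied forces, so C_x = 0.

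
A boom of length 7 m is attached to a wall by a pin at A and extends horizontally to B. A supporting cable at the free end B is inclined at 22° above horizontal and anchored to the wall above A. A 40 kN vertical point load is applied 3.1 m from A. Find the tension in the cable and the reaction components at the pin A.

ΣM about A: T·sin22°·7 − 40·3.1 = 0 → T = 124/(7·0.374607) = 47.2877 ≈ 47.29 kN.
ΣF_x = 0: A_x − T·cos22° = 0 → A_x = 47.2877 × 0.927184 = 43.84 kN.
ΣF_y = 0: A_y + T·sin22° − 40 = 0 → A_y = 40 − 47.2877 × 0.374607 = 22.29 kN.

T = 47.29 kN, A_x = 43.84 kN, A_y = 22.29 kN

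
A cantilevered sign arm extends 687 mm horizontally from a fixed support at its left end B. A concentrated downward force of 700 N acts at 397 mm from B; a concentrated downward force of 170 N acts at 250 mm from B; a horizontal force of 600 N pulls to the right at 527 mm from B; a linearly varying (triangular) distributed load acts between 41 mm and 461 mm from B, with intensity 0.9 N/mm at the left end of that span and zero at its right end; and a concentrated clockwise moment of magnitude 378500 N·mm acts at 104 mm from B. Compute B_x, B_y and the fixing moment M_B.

Resultant of the triangular load: ½ × 0.9 × 420 = 189 N, acting at 181 mm from B (one-third of the span from the peak).
ΣF_x = 0: B_x + 600 = 0 → B_x = -600.0 N.
ΣF_y = 0: B_y − 700 − 170 − ½·0.9·420 = 0 → B_y = 1059 N.
ΣM about B: M_B − 700·397 − 170·250 − (½·0.9·420)·181 − 378500 = 0 → M_B = 733100 N·mm.

B_x = -600.0 N, B_y = 1059 N, M_B = 733100 N·mm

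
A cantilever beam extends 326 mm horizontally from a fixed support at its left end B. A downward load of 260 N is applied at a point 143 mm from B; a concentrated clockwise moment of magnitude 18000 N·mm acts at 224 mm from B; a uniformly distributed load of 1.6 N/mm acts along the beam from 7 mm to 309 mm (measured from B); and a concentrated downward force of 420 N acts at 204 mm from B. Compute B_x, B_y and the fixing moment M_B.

Resultant of the distributed load: 1.6 × 302 = 483.2 N at 158 mm from B.
ΣF_x = 0: B_x = 0.
ΣF_y = 0: B_y − 260 − 1.6·302 − 420 = 0 → B_y = 1163 N.
ΣM about B: M_B − 260·143 − 18000 − (1.6·302)·158 − 420·204 = 0 → M_B = 217200 N·mm.

B_x = 0, B_y = 1163 N, M_B = 217200 N·mm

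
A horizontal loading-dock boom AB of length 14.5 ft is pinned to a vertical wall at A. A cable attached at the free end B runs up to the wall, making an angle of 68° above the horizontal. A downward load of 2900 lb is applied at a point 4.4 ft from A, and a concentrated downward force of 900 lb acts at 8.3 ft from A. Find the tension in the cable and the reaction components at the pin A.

ΣM about A: T·sin68°·14.5 − 2900·4.4 − 900·8.3 = 0 → T = 20230/(14.5·0.927184) = 1504.74 ≈ 1505 lb.
ΣF_x = 0: A_x − T·cos68° = 0 → A_x = 1504.74 × 0.374607 = 563.7 lb.
ΣF_y = 0: A_y + T·sin68° − 2900 − 900 = 0 → A_y = 3800 − 1504.74 × 0.927184 = 2405 lb.

T = 1505 lb, A_x = 563.7 lb, A_y = 2405 lb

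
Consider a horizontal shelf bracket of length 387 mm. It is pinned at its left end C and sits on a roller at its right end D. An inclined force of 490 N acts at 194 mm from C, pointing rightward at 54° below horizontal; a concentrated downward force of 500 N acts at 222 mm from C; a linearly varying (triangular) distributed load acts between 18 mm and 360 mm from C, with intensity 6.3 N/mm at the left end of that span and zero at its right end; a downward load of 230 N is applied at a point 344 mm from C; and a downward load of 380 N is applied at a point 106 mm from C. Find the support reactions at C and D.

Resultant of the triangular load: ½ × 6.3 × 342 = 1077.3 N, acting at 132 mm from C (one-third of the span from the peak).
Moments about C: D_y·387 − 490·sin54°·194 − 500·222 − (½·6.3·342)·132 − 230·344 − 380·106 = 0 → D_y = 449509/387 = 1161.52 ≈ 1162 N.
ΣF_y = 0: C_y + 1161.52 − 490·sin54° − 500 − ½·6.3·342 − 230 − 380 = 0 → C_y = 1422 N.
ΣF_x = 0: C_x + 490·cos54° = 0 → C_x = -288.0 N.

C_x = -288.0 N, C_y = 1422 N, D_y = 1162 N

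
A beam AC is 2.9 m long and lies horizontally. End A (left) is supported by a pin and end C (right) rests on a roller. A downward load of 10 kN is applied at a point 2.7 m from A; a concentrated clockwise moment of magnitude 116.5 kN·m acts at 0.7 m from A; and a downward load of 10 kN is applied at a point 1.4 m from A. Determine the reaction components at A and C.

Moments about A: C_y·2.9 − 10·2.7 − 116.5 − 10·1.4 = 0 → C_y = 157.5/2.9 = 54.3103 ≈ 54.31 kN.
ΣF_y = 0: A_y + 54.3103 − 10 − 10 = 0 → A_y = -34.31 kN.
ΣF_x = 0: no horizontal applied forces, so A_x = 0.

A_x = 0, A_y = -34.31 kN, C_y = 54.31 kN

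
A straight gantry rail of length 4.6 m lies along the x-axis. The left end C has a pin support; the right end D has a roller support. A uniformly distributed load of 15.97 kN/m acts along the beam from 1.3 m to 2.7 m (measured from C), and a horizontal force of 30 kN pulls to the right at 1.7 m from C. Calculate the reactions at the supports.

C_x = -30.00 kN, C_y = 12.64 kN, D_y = 9.721 kN

Resultant of the distributed load: 15.97 × 1.4 = 22.358 kN at 2 m from C.
Taking moments about C: D_y·4.6 − (15.97·1.4)·2 = 0 → D_y = 44.716/4.6 = 9.72087 ≈ 9.721 kN.
ΣF_y = 0: C_y + 9.72087 − 15.97·1.4 = 0 → C_y = 12.64 kN.
ΣF_x = 0: C_x + 30 = 0 → C_x = -30.00 kN.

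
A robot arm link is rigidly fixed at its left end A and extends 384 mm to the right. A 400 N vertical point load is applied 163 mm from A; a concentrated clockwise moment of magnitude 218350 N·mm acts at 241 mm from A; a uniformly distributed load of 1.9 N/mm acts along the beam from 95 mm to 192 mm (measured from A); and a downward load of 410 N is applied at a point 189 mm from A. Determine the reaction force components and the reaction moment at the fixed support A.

Resultant of the distributed load: 1.9 × 97 = 184.3 N at 143.5 mm from A.
ΣF_x = 0: A_x = 0.
ΣF_y = 0: A_y − 400 − 1.9·97 − 410 = 0 → A_y = 994.3 N.
ΣM about A: M_A − 400·163 − 218350 − (1.9·97)·143.5 − 410·189 = 0 → M_A = 387500 N·mm.

A_x = 0, A_y = 994.3 N, M_A = 387500 N·mm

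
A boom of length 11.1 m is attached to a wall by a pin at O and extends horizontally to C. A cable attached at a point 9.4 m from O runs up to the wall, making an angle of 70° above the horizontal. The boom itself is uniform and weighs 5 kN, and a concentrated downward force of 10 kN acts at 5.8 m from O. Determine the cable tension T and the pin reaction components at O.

ΣM about O: T·sin70°·9.4 − 5·5.55 − 10·5.8 = 0 → T = 85.75/(9.4·0.939693) = 9.70779 ≈ 9.708 kN.
ΣF_x = 0: O_x − T·cos70° = 0 → O_x = 9.70779 × 0.34202 = 3.320 kN.
ΣF_y = 0: O_y + T·sin70° − 5 − 10 = 0 → O_y = 15 − 9.70779 × 0.939693 = 5.878 kN.

T = 9.708 kN, O_x = 3.320 kN, O_y = 5.878 kN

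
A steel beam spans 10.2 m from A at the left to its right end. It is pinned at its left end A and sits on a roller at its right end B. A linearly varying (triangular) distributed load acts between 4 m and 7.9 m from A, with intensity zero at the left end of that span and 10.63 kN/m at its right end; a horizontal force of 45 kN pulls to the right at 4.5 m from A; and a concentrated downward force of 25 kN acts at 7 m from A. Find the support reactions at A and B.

Resultant of the triangular load: ½ × 10.63 × 3.9 = 20.7285 kN, acting at 6.6 m from A (one-third of the span from the peak).
ΣM about A: B_y·10.2 − (½·10.63·3.9)·6.6 − 25·7 = 0 → B_y = 311.8081/10.2 = 30.5694 ≈ 30.57 kN.
ΣF_y = 0: A_y + 30.5694 − ½·10.63·3.9 − 25 = 0 → A_y = 15.16 kN.
ΣF_x = 0: A_x + 45 = 0 → A_x = -45.00 kN.

A_x = -45.00 kN, A_y = 15.16 kN, B_y = 30.57 kN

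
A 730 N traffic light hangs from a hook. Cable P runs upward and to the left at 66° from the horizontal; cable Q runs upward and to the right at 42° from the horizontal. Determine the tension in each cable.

ΣF_x = 0: −T_P·cos66° + T_Q·cos42° = 0 → T_Q = 0.547318·T_P.
ΣF_y = 0: T_P·sin66° + T_Q·sin42° = 730.
Substitute: T_P·(0.913545 + 0.547318·0.669131) = 730 → T_P = 570.414 ≈ 570.4 N.
Then T_Q = 0.547318 × 570.414 = 312.2 N.

T_P = 570.4 N, T_Q = 312.2 N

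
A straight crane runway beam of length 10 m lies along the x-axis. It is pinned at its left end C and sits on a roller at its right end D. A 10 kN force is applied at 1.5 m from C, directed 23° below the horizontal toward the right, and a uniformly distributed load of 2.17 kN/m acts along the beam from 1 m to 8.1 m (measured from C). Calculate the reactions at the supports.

Resultant of the distributed load: 2.17 × 7.1 = 15.407 kN at 4.55 m from C.
Taking moments about C: D_y·10 − 10·sin23°·1.5 − (2.17·7.1)·4.55 = 0 → D_y = 75.9628/10 = 7.59628 ≈ 7.596 kN.
ΣF_y = 0: C_y + 7.59628 − 10·sin23° − 2.17·7.1 = 0 → C_y = 11.72 kN.
ΣF_x = 0: C_x + 10·cos23° = 0 → C_x = -9.205 kN.

C_x = -9.205 kN, C_y = 11.72 kN, D_y = 7.596 kN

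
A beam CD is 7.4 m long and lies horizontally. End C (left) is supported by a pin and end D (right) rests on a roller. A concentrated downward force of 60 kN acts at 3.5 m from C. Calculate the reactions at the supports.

C_x = 0, C_y = 31.62 kN, D_y = 28.38 kN

Moments about C: D_y·7.4 − 60·3.5 = 0 → D_y = 210/7.4 = 28.3784 ≈ 28.38 kN.
ΣF_y = 0: C_y + 28.3784 − 60 = 0 → C_y = 31.62 kN.
ΣF_x = 0: no horizontal applied forces, so C_x = 0.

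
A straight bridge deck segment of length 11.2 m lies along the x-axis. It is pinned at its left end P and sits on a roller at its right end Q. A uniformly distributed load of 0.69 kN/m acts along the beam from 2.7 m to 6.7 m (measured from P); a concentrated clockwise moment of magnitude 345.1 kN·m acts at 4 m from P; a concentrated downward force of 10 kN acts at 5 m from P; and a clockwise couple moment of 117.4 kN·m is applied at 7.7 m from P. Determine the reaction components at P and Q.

P_x = 0, P_y = -34.16 kN, Q_y = 46.92 kN

Resultant of the distributed load: 0.69 × 4 = 2.76 kN at 4.7 m from P.
Taking moments about P: Q_y·11.2 − (0.69·4)·4.7 − 345.1 − 10·5 − 117.4 = 0 → Q_y = 525.472/11.2 = 46.9171 ≈ 46.92 kN.
ΣF_y = 0: P_y + 46.9171 − 0.69·4 − 10 = 0 → P_y = -34.16 kN.
ΣF_x = 0: no horizontal applied forces, so P_x = 0.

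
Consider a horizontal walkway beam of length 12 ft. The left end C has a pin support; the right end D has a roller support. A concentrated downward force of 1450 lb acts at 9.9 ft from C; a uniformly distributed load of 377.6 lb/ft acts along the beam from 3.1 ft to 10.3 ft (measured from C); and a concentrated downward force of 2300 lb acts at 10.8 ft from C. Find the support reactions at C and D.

C_x = 0, C_y = 1685 lb, D_y = 4784 lb

Resultant of the distributed load: 377.6 × 7.2 = 2718.72 lb at 6.7 ft from C.
ΣM about C: D_y·12 − 1450·9.9 − (377.6·7.2)·6.7 − 2300·10.8 = 0 → D_y = 57410.424/12 = 4784.2 ≈ 4784 lb.
ΣF_y = 0: C_y + 4784.2 − 1450 − 377.6·7.2 − 2300 = 0 → C_y = 1685 lb.
ΣF_x = 0: no horizontal applied forces, so C_x = 0.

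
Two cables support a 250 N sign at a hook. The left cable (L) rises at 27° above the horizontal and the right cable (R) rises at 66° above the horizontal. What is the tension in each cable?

T_L = 101.8 N, T_R = 223.1 N

ΣF_x = 0: −T_L·cos27° + T_R·cos66° = 0 → T_R = 2.19062·T_L.
ΣF_y = 0: T_L·sin27° + T_R·sin66° = 250.
Substitute: T_L·(0.45399 + 2.19062·0.913545) = 250 → T_L = 101.824 ≈ 101.8 N.
Then T_R = 2.19062 × 101.824 = 223.1 N.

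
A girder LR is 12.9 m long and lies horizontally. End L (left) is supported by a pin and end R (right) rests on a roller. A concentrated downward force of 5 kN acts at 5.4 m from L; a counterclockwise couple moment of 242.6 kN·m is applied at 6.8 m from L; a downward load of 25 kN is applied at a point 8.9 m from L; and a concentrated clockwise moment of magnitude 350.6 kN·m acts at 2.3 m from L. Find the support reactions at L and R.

Taking moments about L: R_y·12.9 − 5·5.4 + 242.6 − 25·8.9 − 350.6 = 0 → R_y = 357.5/12.9 = 27.7132 ≈ 27.71 kN.
ΣF_y = 0: L_y + 27.7132 − 5 − 25 = 0 → L_y = 2.287 kN.
ΣF_x = 0: no horizontal applied forces, so L_x = 0.

L_x = 0, L_y = 2.287 kN, R_y = 27.71 kN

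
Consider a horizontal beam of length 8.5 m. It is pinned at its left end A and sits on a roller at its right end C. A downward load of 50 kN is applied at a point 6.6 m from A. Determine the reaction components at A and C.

A_x = 0, A_y = 11.18 kN, C_y = 38.82 kN

Taking moments about A: C_y·8.5 − 50·6.6 = 0 → C_y = 330/8.5 = 38.8235 ≈ 38.82 kN.
ΣF_y = 0: A_y + 38.8235 − 50 = 0 → A_y = 11.18 kN.
ΣF_x = 0: no horizontal applied forces, so A_x = 0.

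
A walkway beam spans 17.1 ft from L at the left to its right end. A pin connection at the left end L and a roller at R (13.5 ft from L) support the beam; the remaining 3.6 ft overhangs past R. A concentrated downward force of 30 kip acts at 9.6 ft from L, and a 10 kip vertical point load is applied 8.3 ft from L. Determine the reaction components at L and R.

L_x = 0, L_y = 12.52 kip, R_y = 27.48 kip

Moments about L: R_y·13.5 − 30·9.6 − 10·8.3 = 0 → R_y = 371/13.5 = 27.4815 ≈ 27.48 kip.
ΣF_y = 0: L_y + 27.4815 − 30 − 10 = 0 → L_y = 12.52 kip.
ΣF_x = 0: no horizontal applied forces, so L_x = 0.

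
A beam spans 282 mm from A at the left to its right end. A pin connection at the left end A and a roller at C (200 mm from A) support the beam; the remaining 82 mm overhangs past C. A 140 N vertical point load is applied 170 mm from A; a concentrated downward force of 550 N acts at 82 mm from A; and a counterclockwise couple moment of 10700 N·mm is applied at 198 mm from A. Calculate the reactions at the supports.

ΣM about A: C_y·200 − 140·170 − 550·82 + 10700 = 0 → C_y = 58200/200 = 291.0 N.
ΣF_y = 0: A_y + 291 − 140 − 550 = 0 → A_y = 399.0 N.
ΣF_x = 0: no horizontal applied forces, so A_x = 0.

A_x = 0, A_y = 399.0 N, C_y = 291.0 N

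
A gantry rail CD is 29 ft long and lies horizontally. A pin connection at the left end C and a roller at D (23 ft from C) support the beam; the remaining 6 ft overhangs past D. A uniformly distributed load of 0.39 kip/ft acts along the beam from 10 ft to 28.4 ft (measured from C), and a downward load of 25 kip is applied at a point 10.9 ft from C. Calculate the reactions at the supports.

Resultant of the distributed load: 0.39 × 18.4 = 7.176 kip at 19.2 ft from C.
Moments about C: D_y·23 − (0.39·18.4)·19.2 − 25·10.9 = 0 → D_y = 410.2792/23 = 17.8382 ≈ 17.84 kip.
ΣF_y = 0: C_y + 17.8382 − 0.39·18.4 − 25 = 0 → C_y = 14.34 kip.
ΣF_x = 0: no horizontal applied forces, so C_x = 0.

C_x = 0, C_y = 14.34 kip, D_y = 17.84 kip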